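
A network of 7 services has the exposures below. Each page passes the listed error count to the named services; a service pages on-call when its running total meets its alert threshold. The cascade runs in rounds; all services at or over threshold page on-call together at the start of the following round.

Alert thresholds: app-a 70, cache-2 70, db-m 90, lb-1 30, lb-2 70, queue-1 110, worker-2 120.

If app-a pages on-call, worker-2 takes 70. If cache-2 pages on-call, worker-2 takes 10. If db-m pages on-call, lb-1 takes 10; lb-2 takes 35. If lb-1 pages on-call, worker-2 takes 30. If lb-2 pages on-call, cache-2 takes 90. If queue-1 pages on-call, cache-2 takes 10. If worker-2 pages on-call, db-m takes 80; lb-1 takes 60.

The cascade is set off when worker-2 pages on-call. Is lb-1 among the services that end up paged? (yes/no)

Round 1 — worker-2 pages on-call (initial).
  db-m: +80 → 80 < 90
  lb-1: +60 → 60 ≥ 30
Round 2 — lb-1 pages on-call.
No further pages.

yes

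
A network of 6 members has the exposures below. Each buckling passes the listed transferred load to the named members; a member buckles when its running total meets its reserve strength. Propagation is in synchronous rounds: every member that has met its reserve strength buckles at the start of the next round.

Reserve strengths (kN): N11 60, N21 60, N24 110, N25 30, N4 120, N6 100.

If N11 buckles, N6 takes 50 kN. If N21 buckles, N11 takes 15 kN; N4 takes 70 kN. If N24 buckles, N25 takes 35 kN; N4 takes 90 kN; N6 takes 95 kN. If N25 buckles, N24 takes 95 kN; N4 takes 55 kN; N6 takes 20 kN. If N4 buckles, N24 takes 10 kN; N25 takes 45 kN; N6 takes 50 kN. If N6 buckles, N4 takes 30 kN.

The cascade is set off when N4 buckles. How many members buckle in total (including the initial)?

Round 1 — N4 buckles (initial).
  N24: +10 → 10 < 110
  N25: +45 → 45 ≥ 30
  N6: +50 → 50 < 100
Round 2 — N25 buckles.
  N24: +95 → 105 < 110
  N6: +20 → 70 < 100
No further bucklings.

2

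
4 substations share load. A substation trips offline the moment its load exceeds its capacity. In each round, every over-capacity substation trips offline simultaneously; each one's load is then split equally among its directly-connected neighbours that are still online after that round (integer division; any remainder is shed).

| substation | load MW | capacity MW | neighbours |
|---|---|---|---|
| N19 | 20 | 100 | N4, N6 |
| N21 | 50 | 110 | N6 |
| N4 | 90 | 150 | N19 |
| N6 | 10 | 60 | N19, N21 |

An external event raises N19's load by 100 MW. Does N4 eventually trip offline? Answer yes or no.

Round 1 — N19 at 120 > 100. N19 trips offline.
  N19 sheds 120 MW to N4, N6: 60 each.
    N4: 90+60 = 150 ≤ 150
    N6: 10+60 = 70 > 60
Round 2 — N6 trips offline.
  N6 sheds 70 MW to N21: 70 each.
    N21: 50+70 = 120 > 110
Round 3 — N21 trips offline.
  N21 sheds 120 MW: no online neighbours, lost.
No further trips.

no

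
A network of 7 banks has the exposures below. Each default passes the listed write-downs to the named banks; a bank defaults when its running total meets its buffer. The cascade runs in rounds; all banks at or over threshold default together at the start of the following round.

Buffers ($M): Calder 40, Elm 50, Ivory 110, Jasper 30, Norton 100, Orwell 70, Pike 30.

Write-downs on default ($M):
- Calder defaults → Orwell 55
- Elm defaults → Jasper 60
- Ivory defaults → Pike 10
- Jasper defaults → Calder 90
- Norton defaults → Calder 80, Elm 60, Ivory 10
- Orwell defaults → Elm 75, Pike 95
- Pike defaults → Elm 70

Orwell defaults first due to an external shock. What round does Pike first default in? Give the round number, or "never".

Round 1 — Orwell defaults (initial).
  Elm: +75 → 75 ≥ 50
  Pike: +95 → 95 ≥ 30
Round 2 — Elm, Pike default.
  Jasper: +60 → 60 ≥ 30
Round 3 — Jasper defaults.
  Calder: +90 → 90 ≥ 40
Round 4 — Calder defaults.
No further defaults.

2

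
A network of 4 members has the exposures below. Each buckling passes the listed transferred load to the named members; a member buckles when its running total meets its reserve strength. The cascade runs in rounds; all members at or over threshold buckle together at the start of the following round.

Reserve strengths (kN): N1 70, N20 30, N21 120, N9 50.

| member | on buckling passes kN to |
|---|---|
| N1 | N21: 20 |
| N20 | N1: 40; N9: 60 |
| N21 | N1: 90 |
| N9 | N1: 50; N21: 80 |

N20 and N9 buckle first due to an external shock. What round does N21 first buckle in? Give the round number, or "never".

never

Round 1 — N20, N9 buckle (initial).
  N1: +40+50 → 90 ≥ 70
  N21: +80 → 80 < 120
Round 2 — N1 buckles.
  N21: +20 → 100 < 120
No further bucklings.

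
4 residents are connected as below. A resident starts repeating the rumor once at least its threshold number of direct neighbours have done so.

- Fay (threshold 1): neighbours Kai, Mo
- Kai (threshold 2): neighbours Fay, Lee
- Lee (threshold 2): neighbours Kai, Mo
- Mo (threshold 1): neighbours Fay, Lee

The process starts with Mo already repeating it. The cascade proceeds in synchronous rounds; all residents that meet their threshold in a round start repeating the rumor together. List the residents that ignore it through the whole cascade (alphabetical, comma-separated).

Round 1 — Mo starts repeating the rumor (initial).
Round 2 — checking thresholds:
  Fay: 1 of 2 neighbours ≥ 1, starts repeating the rumor.
  Lee: 1 of 2 neighbours < 2, not yet.
Round 3 — no new spreads; cascade stops.

Kai, Lee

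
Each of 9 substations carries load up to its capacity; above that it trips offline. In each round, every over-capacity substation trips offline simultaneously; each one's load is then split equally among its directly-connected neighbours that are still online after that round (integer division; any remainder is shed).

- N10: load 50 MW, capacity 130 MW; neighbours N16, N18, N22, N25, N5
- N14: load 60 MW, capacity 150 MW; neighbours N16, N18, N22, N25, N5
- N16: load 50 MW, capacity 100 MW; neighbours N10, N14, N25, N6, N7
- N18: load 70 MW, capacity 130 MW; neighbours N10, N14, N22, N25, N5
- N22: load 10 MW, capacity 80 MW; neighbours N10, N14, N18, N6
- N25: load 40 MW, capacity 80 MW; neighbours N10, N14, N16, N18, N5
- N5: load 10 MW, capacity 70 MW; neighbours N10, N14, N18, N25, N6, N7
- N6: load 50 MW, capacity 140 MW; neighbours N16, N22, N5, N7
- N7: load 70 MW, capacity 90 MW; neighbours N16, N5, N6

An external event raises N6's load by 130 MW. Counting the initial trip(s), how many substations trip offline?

9

Round 1 — N6 at 180 > 140. N6 trips offline.
  N6 sheds 180 MW to N16, N22, N5, N7: 45 each.
    N16: 50+45 = 95 ≤ 100
    N22: 10+45 = 55 ≤ 80
    N5: 10+45 = 55 ≤ 70
    N7: 70+45 = 115 > 90
Round 2 — N7 trips offline.
  N7 sheds 115 MW to N16, N5: 57 each (1 lost).
    N16: 95+57 = 152 > 100
    N5: 55+57 = 112 > 70
Round 3 — N16, N5 trip offline.
  N16 sheds 152 MW to N10, N14, N25: 50 each (2 lost).
    N10: 50+50 = 100 ≤ 130
    N14: 60+50 = 110 ≤ 150
    N25: 40+50 = 90 > 80
  N5 sheds 112 MW to N10, N14, N18, N25: 28 each.
    N10: 100+28 = 128 ≤ 130
    N14: 110+28 = 138 ≤ 150
    N18: 70+28 = 98 ≤ 130
    N25: 90+28 = 118 > 80
Round 4 — N25 trips offline.
  N25 sheds 118 MW to N10, N14, N18: 39 each (1 lost).
    N10: 128+39 = 167 > 130
    N14: 138+39 = 177 > 150
    N18: 98+39 = 137 > 130
Round 5 — N10, N14, N18 trip offline.
  N10 sheds 167 MW to N22: 167 each.
    N22: 55+167 = 222 > 80
  N14 sheds 177 MW to N22: 177 each.
    N22: 222+177 = 399 > 80
  N18 sheds 137 MW to N22: 137 each.
    N22: 399+137 = 536 > 80
Round 6 — N22 trips offline.
  N22 sheds 536 MW: no online neighbours, lost.
No further trips.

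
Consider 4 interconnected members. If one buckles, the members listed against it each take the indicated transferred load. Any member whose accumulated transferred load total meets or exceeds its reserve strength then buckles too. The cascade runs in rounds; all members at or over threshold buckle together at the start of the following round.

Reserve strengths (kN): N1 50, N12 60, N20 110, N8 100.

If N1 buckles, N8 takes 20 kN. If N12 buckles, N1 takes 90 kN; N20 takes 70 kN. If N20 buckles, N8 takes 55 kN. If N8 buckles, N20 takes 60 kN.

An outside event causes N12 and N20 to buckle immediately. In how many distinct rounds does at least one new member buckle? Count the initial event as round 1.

Round 1 — N12, N20 buckle (initial).
  N1: +90 → 90 ≥ 50
  N8: +55 → 55 < 100
Round 2 — N1 buckles.
  N8: +20 → 75 < 100
No further bucklings.

2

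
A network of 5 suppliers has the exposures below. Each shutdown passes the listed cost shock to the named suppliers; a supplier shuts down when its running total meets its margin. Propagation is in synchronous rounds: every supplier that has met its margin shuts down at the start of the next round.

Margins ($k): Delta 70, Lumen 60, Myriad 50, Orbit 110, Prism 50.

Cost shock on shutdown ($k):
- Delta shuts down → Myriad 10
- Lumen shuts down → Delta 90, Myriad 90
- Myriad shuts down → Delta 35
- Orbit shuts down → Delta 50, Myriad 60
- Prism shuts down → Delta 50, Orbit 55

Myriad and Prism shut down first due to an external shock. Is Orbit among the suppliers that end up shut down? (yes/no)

Round 1 — Myriad, Prism shut down (initial).
  Delta: +35+50 → 85 ≥ 70
  Orbit: +55 → 55 < 110
Round 2 — Delta shuts down.
No further shutdowns.

no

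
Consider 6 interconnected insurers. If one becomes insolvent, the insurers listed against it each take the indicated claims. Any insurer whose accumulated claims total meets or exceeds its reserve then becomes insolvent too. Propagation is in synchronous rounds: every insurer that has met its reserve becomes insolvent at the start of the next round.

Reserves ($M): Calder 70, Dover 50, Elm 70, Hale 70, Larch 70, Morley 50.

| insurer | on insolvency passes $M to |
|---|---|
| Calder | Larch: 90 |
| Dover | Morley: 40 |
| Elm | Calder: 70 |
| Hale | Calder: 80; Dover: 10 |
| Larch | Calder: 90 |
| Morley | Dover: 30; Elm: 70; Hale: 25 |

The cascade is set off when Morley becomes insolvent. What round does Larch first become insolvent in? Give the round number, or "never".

4

Round 1 — Morley becomes insolvent (initial).
  Dover: +30 → 30 < 50
  Elm: +70 → 70 ≥ 70
  Hale: +25 → 25 < 70
Round 2 — Elm becomes insolvent.
  Calder: +70 → 70 ≥ 70
Round 3 — Calder becomes insolvent.
  Larch: +90 → 90 ≥ 70
Round 4 — Larch becomes insolvent.
No further insolvencies.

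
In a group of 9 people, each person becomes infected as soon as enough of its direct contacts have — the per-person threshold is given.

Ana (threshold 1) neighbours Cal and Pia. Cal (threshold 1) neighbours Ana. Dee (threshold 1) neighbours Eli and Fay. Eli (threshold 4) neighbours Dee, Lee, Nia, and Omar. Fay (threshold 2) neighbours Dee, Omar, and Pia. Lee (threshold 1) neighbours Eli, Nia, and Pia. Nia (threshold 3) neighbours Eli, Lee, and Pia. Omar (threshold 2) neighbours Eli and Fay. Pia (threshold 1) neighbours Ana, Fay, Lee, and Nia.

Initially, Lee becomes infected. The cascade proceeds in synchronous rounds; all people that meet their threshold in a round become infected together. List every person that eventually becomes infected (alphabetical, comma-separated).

Round 1 — Lee becomes infected (initial).
Round 2 — checking thresholds:
  Eli: 1 of 4 neighbours < 4, holds.
  Nia: 1 of 3 neighbours < 3, holds.
  Pia: 1 of 4 neighbours ≥ 1, becomes infected.
Round 3 — checking thresholds:
  Ana: 1 of 2 neighbours ≥ 1, becomes infected.
  Eli: 1 of 4 neighbours < 4, holds.
  Fay: 1 of 3 neighbours < 2, holds.
  Nia: 2 of 3 neighbours < 3, holds.
Round 4 — checking thresholds:
  Cal: 1 of 1 neighbours ≥ 1, becomes infected.
  Eli: 1 of 4 neighbours < 4, holds.
  Fay: 1 of 3 neighbours < 2, holds.
  Nia: 2 of 3 neighbours < 3, holds.
Round 5 — no new infections; cascade stops.

Ana, Cal, Lee, Pia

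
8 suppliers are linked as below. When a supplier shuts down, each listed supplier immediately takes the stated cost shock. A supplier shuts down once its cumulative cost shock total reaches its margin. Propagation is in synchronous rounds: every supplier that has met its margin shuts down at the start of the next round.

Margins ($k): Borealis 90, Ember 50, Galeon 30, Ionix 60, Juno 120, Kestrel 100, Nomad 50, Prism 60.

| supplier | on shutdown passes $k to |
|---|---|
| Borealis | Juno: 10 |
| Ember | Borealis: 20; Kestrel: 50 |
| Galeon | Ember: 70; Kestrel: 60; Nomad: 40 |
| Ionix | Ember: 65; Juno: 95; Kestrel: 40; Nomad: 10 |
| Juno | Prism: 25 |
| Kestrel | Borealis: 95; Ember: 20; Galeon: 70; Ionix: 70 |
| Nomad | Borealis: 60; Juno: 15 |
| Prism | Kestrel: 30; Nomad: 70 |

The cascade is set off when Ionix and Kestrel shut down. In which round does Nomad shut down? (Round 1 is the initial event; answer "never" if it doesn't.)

Round 1 — Ionix, Kestrel shut down (initial).
  Borealis: +95 → 95 ≥ 90
  Ember: +65+20 → 85 ≥ 50
  Galeon: +70 → 70 ≥ 30
  Juno: +95 → 95 < 120
  Nomad: +10 → 10 < 50
Round 2 — Borealis, Ember, Galeon shut down.
  Juno: +10 → 105 < 120
  Nomad: +40 → 50 ≥ 50
Round 3 — Nomad shuts down.
  Juno: +15 → 120 ≥ 120
Round 4 — Juno shuts down.
  Prism: +25 → 25 < 60
No further shutdowns.

3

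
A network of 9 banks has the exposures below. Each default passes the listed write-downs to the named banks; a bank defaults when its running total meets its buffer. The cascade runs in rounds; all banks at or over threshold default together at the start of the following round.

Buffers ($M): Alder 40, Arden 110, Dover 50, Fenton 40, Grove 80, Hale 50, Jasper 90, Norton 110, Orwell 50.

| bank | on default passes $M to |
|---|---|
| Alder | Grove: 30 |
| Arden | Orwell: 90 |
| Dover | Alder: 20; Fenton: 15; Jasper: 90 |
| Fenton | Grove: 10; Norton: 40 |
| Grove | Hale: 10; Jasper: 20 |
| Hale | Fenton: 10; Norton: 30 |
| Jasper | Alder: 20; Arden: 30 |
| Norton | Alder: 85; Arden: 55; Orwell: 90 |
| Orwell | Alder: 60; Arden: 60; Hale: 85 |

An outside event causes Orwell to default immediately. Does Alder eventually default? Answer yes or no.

Round 1 — Orwell defaults (initial).
  Alder: +60 → 60 ≥ 40
  Arden: +60 → 60 < 110
  Hale: +85 → 85 ≥ 50
Round 2 — Alder, Hale default.
  Fenton: +10 → 10 < 40
  Grove: +30 → 30 < 80
  Norton: +30 → 30 < 110
No further defaults.

yes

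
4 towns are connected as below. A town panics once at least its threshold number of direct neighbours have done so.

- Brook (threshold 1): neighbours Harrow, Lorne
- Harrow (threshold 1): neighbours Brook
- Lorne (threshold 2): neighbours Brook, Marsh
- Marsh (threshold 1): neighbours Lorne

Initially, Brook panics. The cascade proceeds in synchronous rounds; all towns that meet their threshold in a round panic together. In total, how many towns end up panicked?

Round 1 — Brook panics (initial).
Round 2 — checking thresholds:
  Harrow: 1 of 1 neighbours ≥ 1, panics.
  Lorne: 1 of 2 neighbours < 2, below threshold.
Round 3 — no new panics; cascade stops.

2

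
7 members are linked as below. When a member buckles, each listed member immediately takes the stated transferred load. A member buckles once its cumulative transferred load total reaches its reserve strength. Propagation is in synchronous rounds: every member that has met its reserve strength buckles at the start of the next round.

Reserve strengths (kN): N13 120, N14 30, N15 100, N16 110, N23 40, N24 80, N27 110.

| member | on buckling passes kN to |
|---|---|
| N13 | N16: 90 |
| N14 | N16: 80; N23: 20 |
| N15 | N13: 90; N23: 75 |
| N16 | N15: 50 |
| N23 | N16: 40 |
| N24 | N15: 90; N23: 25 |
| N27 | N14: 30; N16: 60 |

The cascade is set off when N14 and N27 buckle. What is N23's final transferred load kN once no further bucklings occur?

20

Round 1 — N14, N27 buckle (initial).
  N16: +80+60 → 140 ≥ 110
  N23: +20 → 20 < 40
Round 2 — N16 buckles.
  N15: +50 → 50 < 100
No further bucklings.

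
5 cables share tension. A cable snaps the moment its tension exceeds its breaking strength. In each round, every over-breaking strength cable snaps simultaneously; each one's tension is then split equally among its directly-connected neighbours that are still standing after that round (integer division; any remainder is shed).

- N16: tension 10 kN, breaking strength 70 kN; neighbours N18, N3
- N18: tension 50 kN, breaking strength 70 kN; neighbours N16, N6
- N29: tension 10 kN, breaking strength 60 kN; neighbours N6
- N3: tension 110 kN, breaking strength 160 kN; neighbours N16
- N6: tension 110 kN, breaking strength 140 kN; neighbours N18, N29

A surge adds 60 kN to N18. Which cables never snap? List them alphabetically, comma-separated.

N16, N3

Round 1 — N18 at 110 > 70. N18 snaps.
  N18 sheds 110 kN to N16, N6: 55 each.
    N16: 10+55 = 65 ≤ 70
    N6: 110+55 = 165 > 140
Round 2 — N6 snaps.
  N6 sheds 165 kN to N29: 165 each.
    N29: 10+165 = 175 > 60
Round 3 — N29 snaps.
  N29 sheds 175 kN: no online neighbours, lost.
No further breaks.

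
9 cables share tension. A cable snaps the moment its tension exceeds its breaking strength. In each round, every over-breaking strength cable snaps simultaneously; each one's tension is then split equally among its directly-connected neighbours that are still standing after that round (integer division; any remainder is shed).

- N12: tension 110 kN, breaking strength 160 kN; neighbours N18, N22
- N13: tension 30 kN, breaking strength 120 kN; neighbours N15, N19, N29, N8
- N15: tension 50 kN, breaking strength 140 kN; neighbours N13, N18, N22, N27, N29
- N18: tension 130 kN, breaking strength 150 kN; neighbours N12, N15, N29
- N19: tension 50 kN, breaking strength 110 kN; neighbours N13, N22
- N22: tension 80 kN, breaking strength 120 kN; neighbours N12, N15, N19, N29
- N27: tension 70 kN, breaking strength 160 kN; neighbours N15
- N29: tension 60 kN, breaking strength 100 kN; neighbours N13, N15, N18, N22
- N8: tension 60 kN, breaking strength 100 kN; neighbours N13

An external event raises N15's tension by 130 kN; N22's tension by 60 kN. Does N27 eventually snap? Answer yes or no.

no

Round 1 — N15 at 180 > 140; N22 at 140 > 120. N15, N22 snap.
  N15 sheds 180 kN to N13, N18, N27, N29: 45 each.
    N13: 30+45 = 75 ≤ 120
    N18: 130+45 = 175 > 150
    N27: 70+45 = 115 ≤ 160
    N29: 60+45 = 105 > 100
  N22 sheds 140 kN to N12, N19, N29: 46 each (2 lost).
    N12: 110+46 = 156 ≤ 160
    N19: 50+46 = 96 ≤ 110
    N29: 105+46 = 151 > 100
Round 2 — N18, N29 snap.
  N18 sheds 175 kN to N12: 175 each.
    N12: 156+175 = 331 > 160
  N29 sheds 151 kN to N13: 151 each.
    N13: 75+151 = 226 > 120
Round 3 — N12, N13 snap.
  N12 sheds 331 kN: no online neighbours, lost.
  N13 sheds 226 kN to N19, N8: 113 each.
    N19: 96+113 = 209 > 110
    N8: 60+113 = 173 > 100
Round 4 — N19, N8 snap.
  N19 sheds 209 kN: no online neighbours, lost.
  N8 sheds 173 kN: no online neighbours, lost.
No further breaks.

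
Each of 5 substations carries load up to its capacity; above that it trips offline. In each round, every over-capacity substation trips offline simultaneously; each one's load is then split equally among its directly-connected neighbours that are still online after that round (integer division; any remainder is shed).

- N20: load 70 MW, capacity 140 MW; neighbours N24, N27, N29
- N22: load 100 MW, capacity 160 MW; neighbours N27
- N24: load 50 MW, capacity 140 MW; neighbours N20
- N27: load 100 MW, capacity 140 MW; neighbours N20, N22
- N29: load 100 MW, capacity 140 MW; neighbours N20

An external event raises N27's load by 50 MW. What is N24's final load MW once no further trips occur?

122

Round 1 — N27 at 150 > 140. N27 trips offline.
  N27 sheds 150 MW to N20, N22: 75 each.
    N20: 70+75 = 145 > 140
    N22: 100+75 = 175 > 160
Round 2 — N20, N22 trip offline.
  N20 sheds 145 MW to N24, N29: 72 each (1 lost).
    N24: 50+72 = 122 ≤ 140
    N29: 100+72 = 172 > 140
  N22 sheds 175 MW: no online neighbours, lost.
Round 3 — N29 trips offline.
  N29 sheds 172 MW: no online neighbours, lost.
No further trips.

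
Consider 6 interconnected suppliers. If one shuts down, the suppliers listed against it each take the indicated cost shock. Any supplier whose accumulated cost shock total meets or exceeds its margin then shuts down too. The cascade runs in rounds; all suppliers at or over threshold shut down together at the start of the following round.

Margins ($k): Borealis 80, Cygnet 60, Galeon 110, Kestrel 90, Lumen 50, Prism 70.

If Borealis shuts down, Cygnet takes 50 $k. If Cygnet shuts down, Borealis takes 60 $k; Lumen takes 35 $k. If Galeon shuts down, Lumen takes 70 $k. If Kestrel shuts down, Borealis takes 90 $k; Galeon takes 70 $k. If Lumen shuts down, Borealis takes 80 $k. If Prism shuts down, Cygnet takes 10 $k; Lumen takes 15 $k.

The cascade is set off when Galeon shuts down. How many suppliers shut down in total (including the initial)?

Round 1 — Galeon shuts down (initial).
  Lumen: +70 → 70 ≥ 50
Round 2 — Lumen shuts down.
  Borealis: +80 → 80 ≥ 80
Round 3 — Borealis shuts down.
  Cygnet: +50 → 50 < 60
No further shutdowns.

3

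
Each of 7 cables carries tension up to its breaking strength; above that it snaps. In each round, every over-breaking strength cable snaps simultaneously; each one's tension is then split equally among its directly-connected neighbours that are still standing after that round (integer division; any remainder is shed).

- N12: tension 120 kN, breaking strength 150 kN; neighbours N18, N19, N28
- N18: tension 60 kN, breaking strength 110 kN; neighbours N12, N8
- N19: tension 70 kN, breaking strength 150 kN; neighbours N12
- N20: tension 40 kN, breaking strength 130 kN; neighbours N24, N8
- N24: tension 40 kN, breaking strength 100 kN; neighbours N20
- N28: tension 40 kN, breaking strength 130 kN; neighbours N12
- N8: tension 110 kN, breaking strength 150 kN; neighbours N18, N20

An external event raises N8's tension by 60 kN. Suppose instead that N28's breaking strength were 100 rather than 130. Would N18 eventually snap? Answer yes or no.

yes

With N28's breaking strength at 100:
Round 1 — N8 at 170 > 150. N8 snaps.
  N8 sheds 170 kN to N18, N20: 85 each.
    N18: 60+85 = 145 > 110
    N20: 40+85 = 125 ≤ 130
Round 2 — N18 snaps.
  N18 sheds 145 kN to N12: 145 each.
    N12: 120+145 = 265 > 150
Round 3 — N12 snaps.
  N12 sheds 265 kN to N19, N28: 132 each (1 lost).
    N19: 70+132 = 202 > 150
    N28: 40+132 = 172 > 100
Round 4 — N19, N28 snap.
  N19 sheds 202 kN: no online neighbours, lost.
  N28 sheds 172 kN: no online neighbours, lost.
No further breaks.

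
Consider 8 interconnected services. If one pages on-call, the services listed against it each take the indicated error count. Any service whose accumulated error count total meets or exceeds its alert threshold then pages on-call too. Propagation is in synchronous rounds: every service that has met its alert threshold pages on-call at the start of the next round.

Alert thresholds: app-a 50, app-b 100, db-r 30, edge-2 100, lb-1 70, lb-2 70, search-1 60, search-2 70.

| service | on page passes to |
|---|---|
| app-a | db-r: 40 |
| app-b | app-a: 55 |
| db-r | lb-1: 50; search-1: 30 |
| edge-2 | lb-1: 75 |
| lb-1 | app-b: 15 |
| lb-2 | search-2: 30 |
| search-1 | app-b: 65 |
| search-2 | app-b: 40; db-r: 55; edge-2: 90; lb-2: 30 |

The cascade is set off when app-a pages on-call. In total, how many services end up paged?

2

Round 1 — app-a pages on-call (initial).
  db-r: +40 → 40 ≥ 30
Round 2 — db-r pages on-call.
  lb-1: +50 → 50 < 70
  search-1: +30 → 30 < 60
No further pages.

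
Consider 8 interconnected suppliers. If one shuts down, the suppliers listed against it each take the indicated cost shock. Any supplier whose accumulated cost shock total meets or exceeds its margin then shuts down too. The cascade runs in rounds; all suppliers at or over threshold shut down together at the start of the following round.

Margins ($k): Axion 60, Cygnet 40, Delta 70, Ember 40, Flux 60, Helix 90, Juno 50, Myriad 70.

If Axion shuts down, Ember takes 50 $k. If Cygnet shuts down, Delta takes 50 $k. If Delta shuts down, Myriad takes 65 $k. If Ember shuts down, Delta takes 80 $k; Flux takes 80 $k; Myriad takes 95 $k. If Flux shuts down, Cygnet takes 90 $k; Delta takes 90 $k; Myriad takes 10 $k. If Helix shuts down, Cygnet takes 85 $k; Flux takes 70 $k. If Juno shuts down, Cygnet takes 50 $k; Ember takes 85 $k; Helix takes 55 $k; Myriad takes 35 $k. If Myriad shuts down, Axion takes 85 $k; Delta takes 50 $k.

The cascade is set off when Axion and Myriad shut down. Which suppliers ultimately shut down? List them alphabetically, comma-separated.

Round 1 — Axion, Myriad shut down (initial).
  Delta: +50 → 50 < 70
  Ember: +50 → 50 ≥ 40
Round 2 — Ember shuts down.
  Delta: +80 → 130 ≥ 70
  Flux: +80 → 80 ≥ 60
Round 3 — Delta, Flux shut down.
  Cygnet: +90 → 90 ≥ 40
Round 4 — Cygnet shuts down.
No further shutdowns.

Axion, Cygnet, Delta, Ember, Flux, Myriad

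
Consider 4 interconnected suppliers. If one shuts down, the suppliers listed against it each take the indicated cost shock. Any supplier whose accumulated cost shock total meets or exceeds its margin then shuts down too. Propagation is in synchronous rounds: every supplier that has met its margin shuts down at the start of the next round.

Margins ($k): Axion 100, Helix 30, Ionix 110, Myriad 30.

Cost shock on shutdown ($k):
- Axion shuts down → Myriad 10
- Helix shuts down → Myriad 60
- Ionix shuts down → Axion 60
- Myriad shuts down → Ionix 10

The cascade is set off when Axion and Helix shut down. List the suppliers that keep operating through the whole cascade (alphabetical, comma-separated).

Round 1 — Axion, Helix shut down (initial).
  Myriad: +10+60 → 70 ≥ 30
Round 2 — Myriad shuts down.
  Ionix: +10 → 10 < 110
No further shutdowns.

Ionix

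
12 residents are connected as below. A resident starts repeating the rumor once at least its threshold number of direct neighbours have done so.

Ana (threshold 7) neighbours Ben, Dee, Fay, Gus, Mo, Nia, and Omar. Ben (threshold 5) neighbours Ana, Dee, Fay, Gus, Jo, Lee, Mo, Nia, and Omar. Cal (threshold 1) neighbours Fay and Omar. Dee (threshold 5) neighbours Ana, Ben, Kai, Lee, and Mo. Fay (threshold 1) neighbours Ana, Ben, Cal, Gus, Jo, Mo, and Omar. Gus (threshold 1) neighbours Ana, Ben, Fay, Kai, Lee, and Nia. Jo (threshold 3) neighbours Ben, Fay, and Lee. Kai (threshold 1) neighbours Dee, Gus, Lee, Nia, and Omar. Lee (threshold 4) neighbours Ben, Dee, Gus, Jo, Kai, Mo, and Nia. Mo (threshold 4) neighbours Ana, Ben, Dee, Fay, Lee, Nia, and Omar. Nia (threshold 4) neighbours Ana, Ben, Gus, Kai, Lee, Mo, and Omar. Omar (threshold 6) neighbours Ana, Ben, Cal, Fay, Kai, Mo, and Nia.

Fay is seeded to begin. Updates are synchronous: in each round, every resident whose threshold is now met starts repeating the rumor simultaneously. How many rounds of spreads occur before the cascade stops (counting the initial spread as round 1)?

3

Round 1 — Fay starts repeating the rumor (initial).
Round 2 — checking thresholds:
  Ana: 1 of 7 neighbours < 7, not yet.
  Ben: 1 of 9 neighbours < 5, not yet.
  Cal: 1 of 2 neighbours ≥ 1, starts repeating the rumor.
  Gus: 1 of 6 neighbours ≥ 1, starts repeating the rumor.
  Jo: 1 of 3 neighbours < 3, not yet.
  Mo: 1 of 7 neighbours < 4, not yet.
  Omar: 1 of 7 neighbours < 6, not yet.
Round 3 — checking thresholds:
  Ana: 2 of 7 neighbours < 7, not yet.
  Ben: 2 of 9 neighbours < 5, not yet.
  Jo: 1 of 3 neighbours < 3, not yet.
  Kai: 1 of 5 neighbours ≥ 1, starts repeating the rumor.
  Lee: 1 of 7 neighbours < 4, not yet.
  Mo: 1 of 7 neighbours < 4, not yet.
  Nia: 1 of 7 neighbours < 4, not yet.
  Omar: 2 of 7 neighbours < 6, not yet.
Round 4 — no new spreads; cascade stops.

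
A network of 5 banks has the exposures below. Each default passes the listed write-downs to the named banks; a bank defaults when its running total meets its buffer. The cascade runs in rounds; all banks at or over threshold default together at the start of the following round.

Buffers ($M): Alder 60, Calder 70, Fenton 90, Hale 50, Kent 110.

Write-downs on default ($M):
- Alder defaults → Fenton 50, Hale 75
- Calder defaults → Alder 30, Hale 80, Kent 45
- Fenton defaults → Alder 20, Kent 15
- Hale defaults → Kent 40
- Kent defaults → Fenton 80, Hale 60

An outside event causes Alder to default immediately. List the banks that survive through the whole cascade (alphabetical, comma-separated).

Calder, Fenton, Kent

Round 1 — Alder defaults (initial).
  Fenton: +50 → 50 < 90
  Hale: +75 → 75 ≥ 50
Round 2 — Hale defaults.
  Kent: +40 → 40 < 110
No further defaults.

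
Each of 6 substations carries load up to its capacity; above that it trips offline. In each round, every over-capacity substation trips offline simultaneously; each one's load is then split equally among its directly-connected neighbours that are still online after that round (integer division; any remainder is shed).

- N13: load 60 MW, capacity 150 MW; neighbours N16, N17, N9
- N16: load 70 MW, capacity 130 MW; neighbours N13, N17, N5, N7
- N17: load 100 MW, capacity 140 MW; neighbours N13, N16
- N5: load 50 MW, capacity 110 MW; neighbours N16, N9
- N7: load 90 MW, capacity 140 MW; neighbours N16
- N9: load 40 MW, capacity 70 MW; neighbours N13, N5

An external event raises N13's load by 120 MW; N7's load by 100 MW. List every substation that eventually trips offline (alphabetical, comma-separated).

Round 1 — N13 at 180 > 150; N7 at 190 > 140. N13, N7 trip offline.
  N13 sheds 180 MW to N16, N17, N9: 60 each.
    N16: 70+60 = 130 ≤ 130
    N17: 100+60 = 160 > 140
    N9: 40+60 = 100 > 70
  N7 sheds 190 MW to N16: 190 each.
    N16: 130+190 = 320 > 130
Round 2 — N16, N17, N9 trip offline.
  N16 sheds 320 MW to N5: 320 each.
    N5: 50+320 = 370 > 110
  N17 sheds 160 MW: no online neighbours, lost.
  N9 sheds 100 MW to N5: 100 each.
    N5: 370+100 = 470 > 110
Round 3 — N5 trips offline.
  N5 sheds 470 MW: no online neighbours, lost.
No further trips.

N13, N16, N17, N5, N7, N9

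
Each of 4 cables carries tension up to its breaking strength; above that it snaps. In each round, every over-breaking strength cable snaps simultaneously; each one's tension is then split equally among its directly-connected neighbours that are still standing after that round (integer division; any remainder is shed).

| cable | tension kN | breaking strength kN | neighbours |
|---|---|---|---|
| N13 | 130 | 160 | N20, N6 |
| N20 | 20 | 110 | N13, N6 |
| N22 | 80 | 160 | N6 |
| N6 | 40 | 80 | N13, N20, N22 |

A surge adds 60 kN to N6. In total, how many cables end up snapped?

3

Round 1 — N6 at 100 > 80. N6 snaps.
  N6 sheds 100 kN to N13, N20, N22: 33 each (1 lost).
    N13: 130+33 = 163 > 160
    N20: 20+33 = 53 ≤ 110
    N22: 80+33 = 113 ≤ 160
Round 2 — N13 snaps.
  N13 sheds 163 kN to N20: 163 each.
    N20: 53+163 = 216 > 110
Round 3 — N20 snaps.
  N20 sheds 216 kN: no online neighbours, lost.
No further breaks.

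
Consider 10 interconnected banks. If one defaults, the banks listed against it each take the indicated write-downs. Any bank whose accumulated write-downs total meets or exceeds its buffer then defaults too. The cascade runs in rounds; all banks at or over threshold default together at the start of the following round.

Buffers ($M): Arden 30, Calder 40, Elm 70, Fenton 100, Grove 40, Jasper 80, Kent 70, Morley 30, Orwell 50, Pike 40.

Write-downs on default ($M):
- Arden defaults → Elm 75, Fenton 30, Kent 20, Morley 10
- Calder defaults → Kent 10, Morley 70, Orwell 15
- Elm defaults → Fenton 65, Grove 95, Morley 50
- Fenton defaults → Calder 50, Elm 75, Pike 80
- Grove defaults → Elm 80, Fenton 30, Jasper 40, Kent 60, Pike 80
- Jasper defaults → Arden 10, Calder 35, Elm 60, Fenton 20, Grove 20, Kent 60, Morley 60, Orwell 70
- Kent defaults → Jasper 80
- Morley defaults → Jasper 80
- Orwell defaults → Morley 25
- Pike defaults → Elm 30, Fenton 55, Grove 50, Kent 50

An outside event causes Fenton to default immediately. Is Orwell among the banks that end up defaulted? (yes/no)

Round 1 — Fenton defaults (initial).
  Calder: +50 → 50 ≥ 40
  Elm: +75 → 75 ≥ 70
  Pike: +80 → 80 ≥ 40
Round 2 — Calder, Elm, Pike default.
  Grove: +95+50 → 145 ≥ 40
  Kent: +10+50 → 60 < 70
  Morley: +70+50 → 120 ≥ 30
  Orwell: +15 → 15 < 50
Round 3 — Grove, Morley default.
  Jasper: +40+80 → 120 ≥ 80
  Kent: +60 → 120 ≥ 70
Round 4 — Jasper, Kent default.
  Arden: +10 → 10 < 30
  Orwell: +70 → 85 ≥ 50
Round 5 — Orwell defaults.
No further defaults.

yes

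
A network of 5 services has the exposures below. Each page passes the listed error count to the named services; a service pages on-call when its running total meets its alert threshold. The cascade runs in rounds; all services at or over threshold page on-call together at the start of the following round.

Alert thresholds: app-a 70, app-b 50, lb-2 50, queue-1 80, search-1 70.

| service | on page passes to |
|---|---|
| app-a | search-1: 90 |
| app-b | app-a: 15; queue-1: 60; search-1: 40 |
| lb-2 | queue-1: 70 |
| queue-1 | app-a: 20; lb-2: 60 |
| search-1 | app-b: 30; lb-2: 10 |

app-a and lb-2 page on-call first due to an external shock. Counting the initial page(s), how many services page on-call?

Round 1 — app-a, lb-2 page on-call (initial).
  queue-1: +70 → 70 < 80
  search-1: +90 → 90 ≥ 70
Round 2 — search-1 pages on-call.
  app-b: +30 → 30 < 50
No further pages.

3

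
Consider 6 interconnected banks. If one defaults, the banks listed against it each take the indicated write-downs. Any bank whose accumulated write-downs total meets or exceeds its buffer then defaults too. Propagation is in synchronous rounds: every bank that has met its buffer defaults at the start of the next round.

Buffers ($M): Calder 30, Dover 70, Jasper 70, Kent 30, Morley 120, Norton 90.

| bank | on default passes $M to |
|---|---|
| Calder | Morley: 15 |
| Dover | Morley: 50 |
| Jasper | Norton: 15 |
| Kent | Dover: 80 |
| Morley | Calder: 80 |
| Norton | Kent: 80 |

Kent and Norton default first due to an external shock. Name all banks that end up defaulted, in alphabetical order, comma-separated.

Round 1 — Kent, Norton default (initial).
  Dover: +80 → 80 ≥ 70
Round 2 — Dover defaults.
  Morley: +50 → 50 < 120
No further defaults.

Dover, Kent, Norton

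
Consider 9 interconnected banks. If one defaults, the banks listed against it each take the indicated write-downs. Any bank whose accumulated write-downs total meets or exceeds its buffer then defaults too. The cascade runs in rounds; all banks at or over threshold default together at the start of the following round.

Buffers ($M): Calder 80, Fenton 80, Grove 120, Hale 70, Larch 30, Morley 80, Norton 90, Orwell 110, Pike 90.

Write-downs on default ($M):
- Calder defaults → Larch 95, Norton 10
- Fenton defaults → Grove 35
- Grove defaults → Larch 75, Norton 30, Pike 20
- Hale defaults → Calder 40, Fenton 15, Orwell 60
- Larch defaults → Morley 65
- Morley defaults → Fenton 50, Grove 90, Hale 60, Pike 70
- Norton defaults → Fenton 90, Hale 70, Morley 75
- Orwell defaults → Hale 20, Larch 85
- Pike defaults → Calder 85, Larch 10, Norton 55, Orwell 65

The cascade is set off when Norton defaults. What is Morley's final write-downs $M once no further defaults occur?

Round 1 — Norton defaults (initial).
  Fenton: +90 → 90 ≥ 80
  Hale: +70 → 70 ≥ 70
  Morley: +75 → 75 < 80
Round 2 — Fenton, Hale default.
  Calder: +40 → 40 < 80
  Grove: +35 → 35 < 120
  Orwell: +60 → 60 < 110
No further defaults.

75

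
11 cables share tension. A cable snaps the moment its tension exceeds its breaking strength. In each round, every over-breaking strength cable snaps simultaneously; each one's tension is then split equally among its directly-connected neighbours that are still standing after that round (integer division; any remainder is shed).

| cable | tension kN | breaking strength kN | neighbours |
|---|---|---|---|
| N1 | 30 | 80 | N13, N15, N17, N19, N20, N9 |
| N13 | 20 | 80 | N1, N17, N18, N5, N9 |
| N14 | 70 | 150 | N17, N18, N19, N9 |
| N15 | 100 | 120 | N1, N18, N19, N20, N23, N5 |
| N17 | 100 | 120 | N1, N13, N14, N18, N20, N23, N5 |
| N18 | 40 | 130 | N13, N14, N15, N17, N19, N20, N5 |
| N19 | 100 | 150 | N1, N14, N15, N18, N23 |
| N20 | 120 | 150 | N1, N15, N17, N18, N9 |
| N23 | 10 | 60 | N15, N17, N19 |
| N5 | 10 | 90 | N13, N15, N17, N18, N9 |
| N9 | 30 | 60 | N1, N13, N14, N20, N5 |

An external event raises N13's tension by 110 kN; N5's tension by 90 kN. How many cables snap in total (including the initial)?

11

Round 1 — N13 at 130 > 80; N5 at 100 > 90. N13, N5 snap.
  N13 sheds 130 kN to N1, N17, N18, N9: 32 each (2 lost).
    N1: 30+32 = 62 ≤ 80
    N17: 100+32 = 132 > 120
    N18: 40+32 = 72 ≤ 130
    N9: 30+32 = 62 > 60
  N5 sheds 100 kN to N15, N17, N18, N9: 25 each.
    N15: 100+25 = 125 > 120
    N17: 132+25 = 157 > 120
    N18: 72+25 = 97 ≤ 130
    N9: 62+25 = 87 > 60
Round 2 — N15, N17, N9 snap.
  N15 sheds 125 kN to N1, N18, N19, N20, N23: 25 each.
    N1: 62+25 = 87 > 80
    N18: 97+25 = 122 ≤ 130
    N19: 100+25 = 125 ≤ 150
    N20: 120+25 = 145 ≤ 150
    N23: 10+25 = 35 ≤ 60
  N17 sheds 157 kN to N1, N14, N18, N20, N23: 31 each (2 lost).
    N1: 87+31 = 118 > 80
    N14: 70+31 = 101 ≤ 150
    N18: 122+31 = 153 > 130
    N20: 145+31 = 176 > 150
    N23: 35+31 = 66 > 60
  N9 sheds 87 kN to N1, N14, N20: 29 each.
    N1: 118+29 = 147 > 80
    N14: 101+29 = 130 ≤ 150
    N20: 176+29 = 205 > 150
Round 3 — N1, N18, N20, N23 snap.
  N1 sheds 147 kN to N19: 147 each.
    N19: 125+147 = 272 > 150
  N18 sheds 153 kN to N14, N19: 76 each (1 lost).
    N14: 130+76 = 206 > 150
    N19: 272+76 = 348 > 150
  N20 sheds 205 kN: no online neighbours, lost.
  N23 sheds 66 kN to N19: 66 each.
    N19: 348+66 = 414 > 150
Round 4 — N14, N19 snap.
  N14 sheds 206 kN: no online neighbours, lost.
  N19 sheds 414 kN: no online neighbours, lost.
No further breaks.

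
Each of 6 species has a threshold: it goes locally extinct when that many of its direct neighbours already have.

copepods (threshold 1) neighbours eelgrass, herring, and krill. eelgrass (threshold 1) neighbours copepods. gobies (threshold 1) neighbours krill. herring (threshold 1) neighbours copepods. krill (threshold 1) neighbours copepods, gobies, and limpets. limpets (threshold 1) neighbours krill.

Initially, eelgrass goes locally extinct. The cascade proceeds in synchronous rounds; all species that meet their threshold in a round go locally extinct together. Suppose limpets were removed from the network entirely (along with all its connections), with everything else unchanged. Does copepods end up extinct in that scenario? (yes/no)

With limpets removed:
Round 1 — eelgrass goes locally extinct (initial).
Round 2 — checking thresholds:
  copepods: 1 of 3 neighbours ≥ 1, goes locally extinct.
Round 3 — checking thresholds:
  herring: 1 of 1 neighbours ≥ 1, goes locally extinct.
  krill: 1 of 2 neighbours ≥ 1, goes locally extinct.
Round 4 — checking thresholds:
  gobies: 1 of 1 neighbours ≥ 1, goes locally extinct.
Round 5 — no new extinctions; cascade stops.

yes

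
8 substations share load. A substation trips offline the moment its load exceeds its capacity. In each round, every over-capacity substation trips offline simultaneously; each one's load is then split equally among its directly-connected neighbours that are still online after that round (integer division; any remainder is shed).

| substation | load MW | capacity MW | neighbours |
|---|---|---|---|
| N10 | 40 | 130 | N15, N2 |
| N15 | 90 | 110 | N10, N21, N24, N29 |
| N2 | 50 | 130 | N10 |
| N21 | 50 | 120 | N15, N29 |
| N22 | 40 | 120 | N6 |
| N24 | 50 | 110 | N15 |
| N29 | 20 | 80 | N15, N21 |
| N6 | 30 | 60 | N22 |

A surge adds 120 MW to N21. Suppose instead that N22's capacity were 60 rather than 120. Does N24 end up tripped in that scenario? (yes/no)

With N22's capacity at 60:
Round 1 — N21 at 170 > 120. N21 trips offline.
  N21 sheds 170 MW to N15, N29: 85 each.
    N15: 90+85 = 175 > 110
    N29: 20+85 = 105 > 80
Round 2 — N15, N29 trip offline.
  N15 sheds 175 MW to N10, N24: 87 each (1 lost).
    N10: 40+87 = 127 ≤ 130
    N24: 50+87 = 137 > 110
  N29 sheds 105 MW: no online neighbours, lost.
Round 3 — N24 trips offline.
  N24 sheds 137 MW: no online neighbours, lost.
No further trips.

yes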